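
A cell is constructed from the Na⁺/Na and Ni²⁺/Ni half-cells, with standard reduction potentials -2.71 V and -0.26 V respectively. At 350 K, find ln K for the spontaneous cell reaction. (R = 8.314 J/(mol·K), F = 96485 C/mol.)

ln K = 162.5

E°_cell = -0.26 − (-2.71) = 2.45 V, with n = 2 electrons transferred.
At equilibrium E = 0, so the Nernst equation gives ln K = nFE°/RT = (2)(96485)(2.45)/((8.314)(350)) = 162.47.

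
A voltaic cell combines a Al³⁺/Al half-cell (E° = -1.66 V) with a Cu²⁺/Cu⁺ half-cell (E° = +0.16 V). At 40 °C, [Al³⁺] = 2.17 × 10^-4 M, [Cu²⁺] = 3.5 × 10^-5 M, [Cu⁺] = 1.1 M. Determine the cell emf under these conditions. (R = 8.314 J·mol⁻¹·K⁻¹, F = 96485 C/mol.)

The Cu²⁺/Cu⁺ couple has the higher reduction potential and acts as the cathode, so E°_cell = +0.16 − (-1.66) = 1.82 V.
Balancing electrons gives n = 3; the reaction quotient is Q = [Al³⁺]·[Cu⁺]^3/[Cu²⁺]^3 = 6.74 × 10^9.
E = E° − (RT/nF) ln Q = 1.82 − (8.314×313)/(3×96485) × (22.631) = 1.820 − 0.203 = 1.617 V.

1.62 V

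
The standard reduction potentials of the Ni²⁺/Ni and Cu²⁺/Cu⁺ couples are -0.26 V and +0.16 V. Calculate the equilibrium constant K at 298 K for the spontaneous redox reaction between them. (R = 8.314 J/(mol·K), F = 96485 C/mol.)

1.6 × 10^14

E°_cell = +0.16 − (-0.26) = 0.42 V, with n = 2 electrons transferred.
At equilibrium E = 0, so the Nernst equation gives ln K = nFE°/RT = (2)(96485)(0.42)/((8.314)(298)) = 32.71.
K = e^32.71 = 1.6 × 10^14.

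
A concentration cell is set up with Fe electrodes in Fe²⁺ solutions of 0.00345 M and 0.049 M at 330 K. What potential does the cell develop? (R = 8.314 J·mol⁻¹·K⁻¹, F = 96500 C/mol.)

Both half-cells are Fe²⁺/Fe, so E°_cell = 0. The concentrated side is the cathode; the cell reaction moves Fe²⁺ from high to low concentration with n = 2.
Q = [Fe²⁺]_dilute/[Fe²⁺]_conc = 0.00345/0.049 = 0.0704.
E = 0 − (RT/nF) ln Q = −((8.314×330)/(2×96500))(-2.653) = 0.0377 V.

0.038 V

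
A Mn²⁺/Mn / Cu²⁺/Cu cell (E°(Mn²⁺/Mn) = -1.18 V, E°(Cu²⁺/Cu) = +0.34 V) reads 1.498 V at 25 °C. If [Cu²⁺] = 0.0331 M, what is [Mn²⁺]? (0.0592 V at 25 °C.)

From the Nernst equation, log Q = n(E° − E)/0.0592 = 2(1.52 − 1.498)/0.0592 = 0.743, so Q = 5.54.
With Q = [Mn²⁺]/[Cu²⁺] and the known concentrations, [Mn²⁺] in the numerator gives [Mn²⁺] = 0.18 M.

0.18 M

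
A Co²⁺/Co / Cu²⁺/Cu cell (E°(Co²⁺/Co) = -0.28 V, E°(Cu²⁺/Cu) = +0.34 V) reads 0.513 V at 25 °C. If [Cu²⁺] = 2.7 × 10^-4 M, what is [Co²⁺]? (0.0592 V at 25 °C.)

1.1 M

From the Nernst equation, log Q = n(E° − E)/0.0592 = 2(0.62 − 0.513)/0.0592 = 3.615, so Q = 4120.
With Q = [Co²⁺]/[Cu²⁺] and the known concentrations, [Co²⁺] in the numerator gives [Co²⁺] = 1.1 M.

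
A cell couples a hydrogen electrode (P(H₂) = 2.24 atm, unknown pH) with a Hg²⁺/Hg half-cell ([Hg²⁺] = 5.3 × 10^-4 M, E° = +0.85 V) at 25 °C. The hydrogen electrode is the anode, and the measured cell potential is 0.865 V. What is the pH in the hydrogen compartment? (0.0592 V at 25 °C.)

E°_cell = 0.85 V and n = 2.
log Q = n(E° − E)/0.0592 = 2×(0.85 − 0.865)/0.0592 = -0.507.
With Q = [H⁺]^2 / ([Hg²⁺]·P(H₂)), solving for [H⁺] gives log[H⁺] = -1.716, so pH = 1.72.

pH = 1.72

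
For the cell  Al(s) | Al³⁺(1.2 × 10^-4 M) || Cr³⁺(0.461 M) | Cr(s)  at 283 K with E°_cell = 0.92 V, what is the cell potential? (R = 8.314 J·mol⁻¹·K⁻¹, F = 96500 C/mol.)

Balancing electrons gives n = 3; the reaction quotient is Q = [Al³⁺]/[Cr³⁺] = 2.6 × 10^-4.
E = E° − (RT/nF) ln Q = 0.92 − (8.314×283)/(3×96500) × (-8.254) = 0.920 + 0.067 = 0.987 V.

0.987 V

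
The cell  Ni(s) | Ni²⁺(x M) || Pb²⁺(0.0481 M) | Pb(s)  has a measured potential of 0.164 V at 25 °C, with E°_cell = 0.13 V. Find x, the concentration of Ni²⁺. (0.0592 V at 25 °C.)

From the Nernst equation, log Q = n(E° − E)/0.0592 = 2(0.13 − 0.164)/0.0592 = -1.149, so Q = 0.0710.
With Q = [Ni²⁺]/[Pb²⁺] and the known concentrations, [Ni²⁺] in the numerator gives [Ni²⁺] = 0.0034 M.

0.0034 M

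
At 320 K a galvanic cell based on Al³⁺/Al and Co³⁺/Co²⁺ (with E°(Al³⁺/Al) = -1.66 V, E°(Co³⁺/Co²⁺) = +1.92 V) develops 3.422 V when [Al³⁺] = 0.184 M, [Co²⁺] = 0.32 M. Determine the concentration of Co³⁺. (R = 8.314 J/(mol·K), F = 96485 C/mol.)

5.9 × 10^-4 M

From the Nernst equation, ln Q = nF(E° − E)/RT = 3×96485×(3.58 − 3.422)/(8.314×320) = 17.190, so Q = 2.92 × 10^7.
With Q = [Al³⁺]·[Co²⁺]^3/[Co³⁺]^3 and the known concentrations, [Co³⁺]^3 in the denominator gives [Co³⁺] = 5.9 × 10^-4 M.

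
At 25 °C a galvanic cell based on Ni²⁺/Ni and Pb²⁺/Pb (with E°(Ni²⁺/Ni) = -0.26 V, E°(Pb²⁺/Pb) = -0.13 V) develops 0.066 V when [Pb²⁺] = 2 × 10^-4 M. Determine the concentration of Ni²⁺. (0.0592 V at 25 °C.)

From the Nernst equation, log Q = n(E° − E)/0.0592 = 2(0.13 − 0.066)/0.0592 = 2.162, so Q = 145.
With Q = [Ni²⁺]/[Pb²⁺] and the known concentrations, [Ni²⁺] in the numerator gives [Ni²⁺] = 0.029 M.

0.029 M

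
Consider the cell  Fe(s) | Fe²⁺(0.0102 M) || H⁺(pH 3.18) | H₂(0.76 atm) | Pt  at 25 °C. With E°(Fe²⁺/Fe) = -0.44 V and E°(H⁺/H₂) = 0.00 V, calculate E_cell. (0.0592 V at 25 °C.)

0.31 V

The hydrogen couple is the cathode, so E°_cell = 0.44 V; n = 2.
[H⁺] = 10^(−3.18) = 6.6 × 10^-4 M, and Q = [Fe²⁺]·P(H₂) / [H⁺]^2 = 1.78 × 10^4.
E = E° − (0.0592/2) log Q = 0.44 − (0.0592/2)(4.249) = 0.314 V.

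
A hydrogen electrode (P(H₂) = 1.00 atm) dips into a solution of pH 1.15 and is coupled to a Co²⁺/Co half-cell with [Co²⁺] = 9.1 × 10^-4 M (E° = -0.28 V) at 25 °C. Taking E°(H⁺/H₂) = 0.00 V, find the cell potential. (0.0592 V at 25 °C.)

The hydrogen couple is the cathode, so E°_cell = 0.28 V; n = 2.
[H⁺] = 10^(−1.15) = 0.071 M, and Q = [Co²⁺]·P(H₂) / [H⁺]^2 = 0.182.
E = E° − (0.0592/2) log Q = 0.28 − (0.0592/2)(-0.741) = 0.302 V.

0.30 V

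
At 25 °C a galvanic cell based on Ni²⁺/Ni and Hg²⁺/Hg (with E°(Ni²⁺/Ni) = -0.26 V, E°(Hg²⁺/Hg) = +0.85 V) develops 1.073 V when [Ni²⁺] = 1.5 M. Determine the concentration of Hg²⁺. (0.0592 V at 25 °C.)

0.084 M

From the Nernst equation, log Q = n(E° − E)/0.0592 = 2(1.11 − 1.073)/0.0592 = 1.250, so Q = 17.8.
With Q = [Ni²⁺]/[Hg²⁺] and the known concentrations, [Hg²⁺] in the denominator gives [Hg²⁺] = 0.084 M.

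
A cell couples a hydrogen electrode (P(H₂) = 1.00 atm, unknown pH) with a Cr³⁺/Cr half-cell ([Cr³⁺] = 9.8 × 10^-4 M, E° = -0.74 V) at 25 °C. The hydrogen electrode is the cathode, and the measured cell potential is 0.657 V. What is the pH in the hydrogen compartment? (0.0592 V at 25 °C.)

E°_cell = 0.74 V and n = 6.
log Q = n(E° − E)/0.0592 = 6×(0.74 − 0.657)/0.0592 = 8.412.
With Q = [Cr³⁺]^2·P(H₂)^3 / [H⁺]^6, solving for [H⁺] gives log[H⁺] = -2.405, so pH = 2.40.

pH = 2.40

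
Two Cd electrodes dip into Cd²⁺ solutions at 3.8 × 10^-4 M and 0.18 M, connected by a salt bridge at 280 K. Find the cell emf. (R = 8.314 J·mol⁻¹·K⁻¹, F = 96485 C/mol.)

Both half-cells are Cd²⁺/Cd, so E°_cell = 0. The concentrated side is the cathode; the cell reaction moves Cd²⁺ from high to low concentration with n = 2.
Q = [Cd²⁺]_dilute/[Cd²⁺]_conc = 3.8 × 10^-4/0.18 = 0.00211.
E = 0 − (RT/nF) ln Q = −((8.314×280)/(2×96485))(-6.161) = 0.0743 V.

0.074 V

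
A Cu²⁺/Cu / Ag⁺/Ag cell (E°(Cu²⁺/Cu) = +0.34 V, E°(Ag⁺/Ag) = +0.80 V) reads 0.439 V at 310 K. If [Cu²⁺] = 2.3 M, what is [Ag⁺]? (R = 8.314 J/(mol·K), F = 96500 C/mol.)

0.69 M

From the Nernst equation, ln Q = nF(E° − E)/RT = 2×96500×(0.46 − 0.439)/(8.314×310) = 1.573, so Q = 4.82.
With Q = [Cu²⁺]/[Ag⁺]^2 and the known concentrations, [Ag⁺]^2 in the denominator gives [Ag⁺] = 0.69 M.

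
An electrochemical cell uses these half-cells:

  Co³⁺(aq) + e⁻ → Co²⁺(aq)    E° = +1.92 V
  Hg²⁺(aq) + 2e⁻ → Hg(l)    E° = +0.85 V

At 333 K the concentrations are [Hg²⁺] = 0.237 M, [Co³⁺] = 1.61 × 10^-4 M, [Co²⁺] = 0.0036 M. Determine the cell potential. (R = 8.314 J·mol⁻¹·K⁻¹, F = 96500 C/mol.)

The Co³⁺/Co²⁺ couple has the higher reduction potential and acts as the cathode, so E°_cell = +1.92 − (+0.85) = 1.07 V.
Balancing electrons gives n = 2; the reaction quotient is Q = [Hg²⁺]·[Co²⁺]^2/[Co³⁺]^2 = 118.
E = E° − (RT/nF) ln Q = 1.07 − (8.314×333)/(2×96500) × (4.775) = 1.070 − 0.068 = 1.002 V.

1.00 V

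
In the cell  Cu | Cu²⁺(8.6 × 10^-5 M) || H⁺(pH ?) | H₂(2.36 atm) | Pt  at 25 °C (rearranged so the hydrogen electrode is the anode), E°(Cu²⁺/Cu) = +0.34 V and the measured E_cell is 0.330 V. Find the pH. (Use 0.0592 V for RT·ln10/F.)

E°_cell = 0.34 V and n = 2.
log Q = n(E° − E)/0.0592 = 2×(0.34 − 0.330)/0.0592 = 0.338.
With Q = [H⁺]^2 / ([Cu²⁺]·P(H₂)), solving for [H⁺] gives log[H⁺] = -1.677, so pH = 1.68.

pH = 1.68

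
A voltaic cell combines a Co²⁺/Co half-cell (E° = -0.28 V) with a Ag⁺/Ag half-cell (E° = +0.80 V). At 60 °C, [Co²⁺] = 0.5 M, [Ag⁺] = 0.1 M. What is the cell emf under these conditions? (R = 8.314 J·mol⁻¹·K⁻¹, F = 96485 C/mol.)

The Ag⁺/Ag couple has the higher reduction potential and acts as the cathode, so E°_cell = +0.80 − (-0.28) = 1.08 V.
Balancing electrons gives n = 2; the reaction quotient is Q = [Co²⁺]/[Ag⁺]^2 = 50.0.
E = E° − (RT/nF) ln Q = 1.08 − (8.314×333)/(2×96485) × (3.912) = 1.080 − 0.056 = 1.024 V.

1.02 V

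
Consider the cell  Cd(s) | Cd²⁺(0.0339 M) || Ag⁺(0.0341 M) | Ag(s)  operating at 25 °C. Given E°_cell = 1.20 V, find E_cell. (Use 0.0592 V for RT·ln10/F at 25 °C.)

Balancing electrons gives n = 2; the reaction quotient is Q = [Cd²⁺]/[Ag⁺]^2 = 29.2.
At 25 °C, E = E° − (0.0592/n) log Q = 1.20 − (0.0592/2)(1.465) = 1.200 − 0.043 = 1.157 V.

1.16 V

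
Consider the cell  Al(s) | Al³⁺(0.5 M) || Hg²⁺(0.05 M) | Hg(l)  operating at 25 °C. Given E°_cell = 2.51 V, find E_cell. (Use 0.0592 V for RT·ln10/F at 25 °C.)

2.48 V

Balancing electrons gives n = 6; the reaction quotient is Q = [Al³⁺]^2/[Hg²⁺]^3 = 2000.
At 25 °C, E = E° − (0.0592/n) log Q = 2.51 − (0.0592/6)(3.301) = 2.510 − 0.033 = 2.477 V.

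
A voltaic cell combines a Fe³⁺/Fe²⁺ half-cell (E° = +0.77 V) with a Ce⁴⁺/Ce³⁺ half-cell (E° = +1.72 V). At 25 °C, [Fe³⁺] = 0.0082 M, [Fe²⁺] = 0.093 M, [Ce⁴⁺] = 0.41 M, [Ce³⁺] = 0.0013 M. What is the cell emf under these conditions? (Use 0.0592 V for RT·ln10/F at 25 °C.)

1.16 V

The Ce⁴⁺/Ce³⁺ couple has the higher reduction potential and acts as the cathode, so E°_cell = +1.72 − (+0.77) = 0.95 V.
Balancing electrons gives n = 1; the reaction quotient is Q = [Fe³⁺]·[Ce³⁺]/([Fe²⁺]·[Ce⁴⁺]) = 2.8 × 10^-4.
At 25 °C, E = E° − (0.0592/n) log Q = 0.95 − (0.0592/1)(-3.554) = 0.950 + 0.210 = 1.160 V.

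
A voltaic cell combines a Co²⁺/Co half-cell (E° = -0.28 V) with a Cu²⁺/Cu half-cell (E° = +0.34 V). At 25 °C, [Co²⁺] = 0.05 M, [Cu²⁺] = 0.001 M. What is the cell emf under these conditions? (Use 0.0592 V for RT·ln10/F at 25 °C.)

0.570 V

The Cu²⁺/Cu couple has the higher reduction potential and acts as the cathode, so E°_cell = +0.34 − (-0.28) = 0.62 V.
Balancing electrons gives n = 2; the reaction quotient is Q = [Co²⁺]/[Cu²⁺] = 50.0.
At 25 °C, E = E° − (0.0592/n) log Q = 0.62 − (0.0592/2)(1.699) = 0.620 − 0.050 = 0.570 V.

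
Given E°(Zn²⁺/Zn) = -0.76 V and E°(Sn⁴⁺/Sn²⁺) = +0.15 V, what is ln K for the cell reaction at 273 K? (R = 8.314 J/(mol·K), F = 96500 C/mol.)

ln K = 77.4

E°_cell = +0.15 − (-0.76) = 0.91 V, with n = 2 electrons transferred.
At equilibrium E = 0, so the Nernst equation gives ln K = nFE°/RT = (2)(96500)(0.91)/((8.314)(273)) = 77.38.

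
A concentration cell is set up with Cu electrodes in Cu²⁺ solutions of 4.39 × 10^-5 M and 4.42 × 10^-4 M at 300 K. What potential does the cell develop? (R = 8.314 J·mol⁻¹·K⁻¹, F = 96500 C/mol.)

Both half-cells are Cu²⁺/Cu, so E°_cell = 0. The concentrated side is the cathode; the cell reaction moves Cu²⁺ from high to low concentration with n = 2.
Q = [Cu²⁺]_dilute/[Cu²⁺]_conc = 4.39 × 10^-5/4.42 × 10^-4 = 0.0993.
E = 0 − (RT/nF) ln Q = −((8.314×300)/(2×96500))(-2.309) = 0.0298 V.

0.030 V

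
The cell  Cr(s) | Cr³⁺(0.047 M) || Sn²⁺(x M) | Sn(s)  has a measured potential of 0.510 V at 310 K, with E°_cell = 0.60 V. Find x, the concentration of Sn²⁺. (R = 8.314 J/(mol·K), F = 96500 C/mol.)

From the Nernst equation, ln Q = nF(E° − E)/RT = 6×96500×(0.60 − 0.510)/(8.314×310) = 20.219, so Q = 6.04 × 10^8.
With Q = [Cr³⁺]^2/[Sn²⁺]^3 and the known concentrations, [Sn²⁺]^3 in the denominator gives [Sn²⁺] = 1.5 × 10^-4 M.

1.5 × 10^-4 M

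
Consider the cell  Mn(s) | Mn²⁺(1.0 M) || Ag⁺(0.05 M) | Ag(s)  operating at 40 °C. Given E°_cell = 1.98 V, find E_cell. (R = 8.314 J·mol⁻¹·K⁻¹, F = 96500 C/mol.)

1.90 V

Balancing electrons gives n = 2; the reaction quotient is Q = [Mn²⁺]/[Ag⁺]^2 = 400.
E = E° − (RT/nF) ln Q = 1.98 − (8.314×313)/(2×96500) × (5.991) = 1.980 − 0.081 = 1.899 V.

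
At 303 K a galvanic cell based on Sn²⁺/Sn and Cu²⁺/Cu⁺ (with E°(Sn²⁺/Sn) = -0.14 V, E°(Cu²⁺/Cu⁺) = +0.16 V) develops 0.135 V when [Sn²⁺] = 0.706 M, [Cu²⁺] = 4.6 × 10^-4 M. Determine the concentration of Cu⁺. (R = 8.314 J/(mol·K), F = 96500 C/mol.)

0.3 M

From the Nernst equation, ln Q = nF(E° − E)/RT = 2×96500×(0.30 − 0.135)/(8.314×303) = 12.641, so Q = 3.09 × 10^5.
With Q = [Sn²⁺]·[Cu⁺]^2/[Cu²⁺]^2 and the known concentrations, [Cu⁺]^2 in the numerator gives [Cu⁺] = 0.3 M.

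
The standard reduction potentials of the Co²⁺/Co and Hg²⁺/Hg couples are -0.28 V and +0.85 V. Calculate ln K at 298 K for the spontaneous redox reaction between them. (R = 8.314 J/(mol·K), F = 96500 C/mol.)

E°_cell = +0.85 − (-0.28) = 1.13 V, with n = 2 electrons transferred.
At equilibrium E = 0, so the Nernst equation gives ln K = nFE°/RT = (2)(96500)(1.13)/((8.314)(298)) = 88.03.

ln K = 88.0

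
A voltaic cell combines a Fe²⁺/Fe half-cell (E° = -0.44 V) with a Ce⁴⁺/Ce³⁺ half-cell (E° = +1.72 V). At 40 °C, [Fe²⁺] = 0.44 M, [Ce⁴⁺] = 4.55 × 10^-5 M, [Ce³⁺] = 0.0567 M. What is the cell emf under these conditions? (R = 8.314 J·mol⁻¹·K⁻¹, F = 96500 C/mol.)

1.98 V

The Ce⁴⁺/Ce³⁺ couple has the higher reduction potential and acts as the cathode, so E°_cell = +1.72 − (-0.44) = 2.16 V.
Balancing electrons gives n = 2; the reaction quotient is Q = [Fe²⁺]·[Ce³⁺]^2/[Ce⁴⁺]^2 = 6.83 × 10^5.
E = E° − (RT/nF) ln Q = 2.16 − (8.314×313)/(2×96500) × (13.435) = 2.160 − 0.181 = 1.979 V.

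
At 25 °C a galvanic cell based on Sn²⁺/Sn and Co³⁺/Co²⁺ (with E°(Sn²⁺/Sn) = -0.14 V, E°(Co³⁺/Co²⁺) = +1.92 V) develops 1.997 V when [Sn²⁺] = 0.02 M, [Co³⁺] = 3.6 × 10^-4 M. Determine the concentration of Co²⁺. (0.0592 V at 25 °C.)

0.03 M

From the Nernst equation, log Q = n(E° − E)/0.0592 = 2(2.06 − 1.997)/0.0592 = 2.128, so Q = 134.
With Q = [Sn²⁺]·[Co²⁺]^2/[Co³⁺]^2 and the known concentrations, [Co²⁺]^2 in the numerator gives [Co²⁺] = 0.03 M.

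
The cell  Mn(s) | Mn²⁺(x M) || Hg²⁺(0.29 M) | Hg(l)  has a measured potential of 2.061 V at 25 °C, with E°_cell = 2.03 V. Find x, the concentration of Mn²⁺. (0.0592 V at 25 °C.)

0.026 M

From the Nernst equation, log Q = n(E° − E)/0.0592 = 2(2.03 − 2.061)/0.0592 = -1.047, so Q = 0.0897.
With Q = [Mn²⁺]/[Hg²⁺] and the known concentrations, [Mn²⁺] in the numerator gives [Mn²⁺] = 0.026 M.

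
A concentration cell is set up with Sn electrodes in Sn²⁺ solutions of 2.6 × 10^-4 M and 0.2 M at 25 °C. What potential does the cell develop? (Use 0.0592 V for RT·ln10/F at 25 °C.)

Both half-cells are Sn²⁺/Sn, so E°_cell = 0. The concentrated side is the cathode; the cell reaction moves Sn²⁺ from high to low concentration with n = 2.
Q = [Sn²⁺]_dilute/[Sn²⁺]_conc = 2.6 × 10^-4/0.2 = 0.00130.
E = 0 − (0.0592/2) log Q = −(0.0592/2)(-2.886) = 0.0854 V.

0.085 V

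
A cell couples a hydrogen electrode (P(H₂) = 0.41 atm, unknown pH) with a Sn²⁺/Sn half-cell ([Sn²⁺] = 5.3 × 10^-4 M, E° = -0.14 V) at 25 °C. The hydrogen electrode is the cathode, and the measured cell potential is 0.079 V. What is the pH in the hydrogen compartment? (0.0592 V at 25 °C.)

pH = 2.86

E°_cell = 0.14 V and n = 2.
log Q = n(E° − E)/0.0592 = 2×(0.14 − 0.079)/0.0592 = 2.061.
With Q = [Sn²⁺]·P(H₂) / [H⁺]^2, solving for [H⁺] gives log[H⁺] = -2.862, so pH = 2.86.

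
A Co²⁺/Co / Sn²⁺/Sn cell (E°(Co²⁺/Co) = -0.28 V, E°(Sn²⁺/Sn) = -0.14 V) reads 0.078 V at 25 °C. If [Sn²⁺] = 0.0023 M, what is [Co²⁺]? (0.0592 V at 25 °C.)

0.29 M

From the Nernst equation, log Q = n(E° − E)/0.0592 = 2(0.14 − 0.078)/0.0592 = 2.095, so Q = 124.
With Q = [Co²⁺]/[Sn²⁺] and the known concentrations, [Co²⁺] in the numerator gives [Co²⁺] = 0.29 M.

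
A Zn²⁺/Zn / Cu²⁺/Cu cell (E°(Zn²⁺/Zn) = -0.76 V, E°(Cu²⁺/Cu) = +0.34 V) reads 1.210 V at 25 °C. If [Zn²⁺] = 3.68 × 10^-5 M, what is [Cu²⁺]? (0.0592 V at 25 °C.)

0.19 M

From the Nernst equation, log Q = n(E° − E)/0.0592 = 2(1.10 − 1.210)/0.0592 = -3.716, so Q = 1.92 × 10^-4.
With Q = [Zn²⁺]/[Cu²⁺] and the known concentrations, [Cu²⁺] in the denominator gives [Cu²⁺] = 0.19 M.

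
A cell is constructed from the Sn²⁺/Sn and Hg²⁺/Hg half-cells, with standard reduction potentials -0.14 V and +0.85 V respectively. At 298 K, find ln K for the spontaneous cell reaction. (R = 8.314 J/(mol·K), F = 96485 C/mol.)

E°_cell = +0.85 − (-0.14) = 0.99 V, with n = 2 electrons transferred.
At equilibrium E = 0, so the Nernst equation gives ln K = nFE°/RT = (2)(96485)(0.99)/((8.314)(298)) = 77.11.

ln K = 77.1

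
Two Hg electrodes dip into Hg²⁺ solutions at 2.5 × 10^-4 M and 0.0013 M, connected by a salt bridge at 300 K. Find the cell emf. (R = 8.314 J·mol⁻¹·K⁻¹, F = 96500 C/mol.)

0.021 V

Both half-cells are Hg²⁺/Hg, so E°_cell = 0. The concentrated side is the cathode; the cell reaction moves Hg²⁺ from high to low concentration with n = 2.
Q = [Hg²⁺]_dilute/[Hg²⁺]_conc = 2.5 × 10^-4/0.0013 = 0.192.
E = 0 − (RT/nF) ln Q = −((8.314×300)/(2×96500))(-1.649) = 0.0213 V.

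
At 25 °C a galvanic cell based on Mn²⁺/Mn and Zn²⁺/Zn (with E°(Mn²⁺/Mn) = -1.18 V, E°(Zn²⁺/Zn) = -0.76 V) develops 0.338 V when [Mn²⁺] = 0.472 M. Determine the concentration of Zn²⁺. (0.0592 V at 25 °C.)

8 × 10^-4 M

From the Nernst equation, log Q = n(E° − E)/0.0592 = 2(0.42 − 0.338)/0.0592 = 2.770, so Q = 589.
With Q = [Mn²⁺]/[Zn²⁺] and the known concentrations, [Zn²⁺] in the denominator gives [Zn²⁺] = 8 × 10^-4 M.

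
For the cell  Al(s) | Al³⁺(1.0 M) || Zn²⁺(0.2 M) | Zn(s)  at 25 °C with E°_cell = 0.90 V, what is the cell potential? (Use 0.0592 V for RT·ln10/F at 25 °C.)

0.879 V

Balancing electrons gives n = 6; the reaction quotient is Q = [Al³⁺]^2/[Zn²⁺]^3 = 125.
At 25 °C, E = E° − (0.0592/n) log Q = 0.90 − (0.0592/6)(2.097) = 0.900 − 0.021 = 0.879 V.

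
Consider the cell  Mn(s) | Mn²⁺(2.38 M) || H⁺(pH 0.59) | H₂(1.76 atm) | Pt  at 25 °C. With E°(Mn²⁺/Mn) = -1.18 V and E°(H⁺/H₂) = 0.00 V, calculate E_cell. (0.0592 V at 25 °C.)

The hydrogen couple is the cathode, so E°_cell = 1.18 V; n = 2.
[H⁺] = 10^(−0.59) = 0.26 M, and Q = [Mn²⁺]·P(H₂) / [H⁺]^2 = 63.4.
E = E° − (0.0592/2) log Q = 1.18 − (0.0592/2)(1.802) = 1.127 V.

1.13 V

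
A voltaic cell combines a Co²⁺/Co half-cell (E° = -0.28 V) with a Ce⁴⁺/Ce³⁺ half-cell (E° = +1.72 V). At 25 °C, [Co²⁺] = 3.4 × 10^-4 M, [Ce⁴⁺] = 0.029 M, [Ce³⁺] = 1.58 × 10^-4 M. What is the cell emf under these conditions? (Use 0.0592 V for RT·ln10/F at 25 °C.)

The Ce⁴⁺/Ce³⁺ couple has the higher reduction potential and acts as the cathode, so E°_cell = +1.72 − (-0.28) = 2.00 V.
Balancing electrons gives n = 2; the reaction quotient is Q = [Co²⁺]·[Ce³⁺]^2/[Ce⁴⁺]^2 = 1.01 × 10^-8.
At 25 °C, E = E° − (0.0592/n) log Q = 2.00 − (0.0592/2)(-7.996) = 2.000 + 0.237 = 2.237 V.

2.24 V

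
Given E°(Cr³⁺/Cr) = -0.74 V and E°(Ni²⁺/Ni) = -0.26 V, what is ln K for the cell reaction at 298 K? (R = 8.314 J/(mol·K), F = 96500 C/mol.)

E°_cell = -0.26 − (-0.74) = 0.48 V, with n = 6 electrons transferred.
At equilibrium E = 0, so the Nernst equation gives ln K = nFE°/RT = (6)(96500)(0.48)/((8.314)(298)) = 112.17.

ln K = 112.2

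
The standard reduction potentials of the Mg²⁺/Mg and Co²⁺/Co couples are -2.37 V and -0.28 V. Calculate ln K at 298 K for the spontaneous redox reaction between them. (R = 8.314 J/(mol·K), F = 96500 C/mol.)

ln K = 162.8

E°_cell = -0.28 − (-2.37) = 2.09 V, with n = 2 electrons transferred.
At equilibrium E = 0, so the Nernst equation gives ln K = nFE°/RT = (2)(96500)(2.09)/((8.314)(298)) = 162.81.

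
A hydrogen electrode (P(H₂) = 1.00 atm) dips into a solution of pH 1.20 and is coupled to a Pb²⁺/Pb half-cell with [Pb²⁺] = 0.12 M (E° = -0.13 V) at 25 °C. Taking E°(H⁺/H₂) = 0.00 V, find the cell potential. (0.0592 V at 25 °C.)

0.086 V

The hydrogen couple is the cathode, so E°_cell = 0.13 V; n = 2.
[H⁺] = 10^(−1.20) = 0.063 M, and Q = [Pb²⁺]·P(H₂) / [H⁺]^2 = 30.1.
E = E° − (0.0592/2) log Q = 0.13 − (0.0592/2)(1.479) = 0.086 V.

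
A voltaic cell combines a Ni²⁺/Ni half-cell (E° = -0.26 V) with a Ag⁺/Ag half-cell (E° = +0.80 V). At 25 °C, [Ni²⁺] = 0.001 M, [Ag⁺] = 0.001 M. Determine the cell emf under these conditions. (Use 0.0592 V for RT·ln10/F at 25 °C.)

The Ag⁺/Ag couple has the higher reduction potential and acts as the cathode, so E°_cell = +0.80 − (-0.26) = 1.06 V.
Balancing electrons gives n = 2; the reaction quotient is Q = [Ni²⁺]/[Ag⁺]^2 = 1000.
At 25 °C, E = E° − (0.0592/n) log Q = 1.06 − (0.0592/2)(3.000) = 1.060 − 0.089 = 0.971 V.

0.971 V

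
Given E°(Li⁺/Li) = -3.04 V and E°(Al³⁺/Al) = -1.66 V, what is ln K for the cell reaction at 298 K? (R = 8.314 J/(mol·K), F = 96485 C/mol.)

E°_cell = -1.66 − (-3.04) = 1.38 V, with n = 3 electrons transferred.
At equilibrium E = 0, so the Nernst equation gives ln K = nFE°/RT = (3)(96485)(1.38)/((8.314)(298)) = 161.23.

ln K = 161.2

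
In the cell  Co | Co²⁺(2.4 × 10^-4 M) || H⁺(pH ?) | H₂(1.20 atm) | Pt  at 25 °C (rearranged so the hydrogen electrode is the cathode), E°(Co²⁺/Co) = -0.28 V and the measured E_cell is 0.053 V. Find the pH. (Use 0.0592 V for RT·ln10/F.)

E°_cell = 0.28 V and n = 2.
log Q = n(E° − E)/0.0592 = 2×(0.28 − 0.053)/0.0592 = 7.669.
With Q = [Co²⁺]·P(H₂) / [H⁺]^2, solving for [H⁺] gives log[H⁺] = -5.605, so pH = 5.60.

pH = 5.60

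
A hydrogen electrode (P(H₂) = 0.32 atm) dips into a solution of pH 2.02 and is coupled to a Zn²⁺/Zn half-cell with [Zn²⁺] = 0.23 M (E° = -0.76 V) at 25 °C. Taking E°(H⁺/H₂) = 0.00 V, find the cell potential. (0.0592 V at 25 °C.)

The hydrogen couple is the cathode, so E°_cell = 0.76 V; n = 2.
[H⁺] = 10^(−2.02) = 0.0095 M, and Q = [Zn²⁺]·P(H₂) / [H⁺]^2 = 807.
E = E° − (0.0592/2) log Q = 0.76 − (0.0592/2)(2.907) = 0.674 V.

0.67 V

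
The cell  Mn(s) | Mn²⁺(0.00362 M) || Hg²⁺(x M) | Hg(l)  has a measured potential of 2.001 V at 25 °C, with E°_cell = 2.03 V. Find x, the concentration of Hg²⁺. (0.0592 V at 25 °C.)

From the Nernst equation, log Q = n(E° − E)/0.0592 = 2(2.03 − 2.001)/0.0592 = 0.980, so Q = 9.54.
With Q = [Mn²⁺]/[Hg²⁺] and the known concentrations, [Hg²⁺] in the denominator gives [Hg²⁺] = 3.8 × 10^-4 M.

3.8 × 10^-4 M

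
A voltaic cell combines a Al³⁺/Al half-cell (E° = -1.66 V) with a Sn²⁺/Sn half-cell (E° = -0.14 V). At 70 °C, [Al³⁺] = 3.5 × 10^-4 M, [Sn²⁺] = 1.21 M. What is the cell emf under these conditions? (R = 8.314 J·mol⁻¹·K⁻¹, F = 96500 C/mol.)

The Sn²⁺/Sn couple has the higher reduction potential and acts as the cathode, so E°_cell = -0.14 − (-1.66) = 1.52 V.
Balancing electrons gives n = 6; the reaction quotient is Q = [Al³⁺]^2/[Sn²⁺]^3 = 6.91 × 10^-8.
E = E° − (RT/nF) ln Q = 1.52 − (8.314×343)/(6×96500) × (-16.487) = 1.520 + 0.081 = 1.601 V.

1.60 V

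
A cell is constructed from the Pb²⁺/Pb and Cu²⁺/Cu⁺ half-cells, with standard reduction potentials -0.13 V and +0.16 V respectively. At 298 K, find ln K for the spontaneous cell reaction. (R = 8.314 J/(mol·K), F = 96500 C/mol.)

E°_cell = +0.16 − (-0.13) = 0.29 V, with n = 2 electrons transferred.
At equilibrium E = 0, so the Nernst equation gives ln K = nFE°/RT = (2)(96500)(0.29)/((8.314)(298)) = 22.59.

ln K = 22.6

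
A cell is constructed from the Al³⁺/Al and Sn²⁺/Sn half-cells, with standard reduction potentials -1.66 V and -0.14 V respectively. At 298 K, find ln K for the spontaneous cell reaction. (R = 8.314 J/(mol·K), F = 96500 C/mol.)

E°_cell = -0.14 − (-1.66) = 1.52 V, with n = 6 electrons transferred.
At equilibrium E = 0, so the Nernst equation gives ln K = nFE°/RT = (6)(96500)(1.52)/((8.314)(298)) = 355.22.

ln K = 355.2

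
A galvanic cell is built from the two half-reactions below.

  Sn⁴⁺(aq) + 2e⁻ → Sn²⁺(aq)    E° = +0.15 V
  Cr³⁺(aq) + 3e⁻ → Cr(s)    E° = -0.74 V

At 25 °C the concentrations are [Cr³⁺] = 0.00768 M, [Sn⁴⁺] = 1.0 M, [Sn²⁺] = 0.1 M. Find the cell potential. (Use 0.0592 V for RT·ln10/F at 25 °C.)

0.961 V

The Sn⁴⁺/Sn²⁺ couple has the higher reduction potential and acts as the cathode, so E°_cell = +0.15 − (-0.74) = 0.89 V.
Balancing electrons gives n = 6; the reaction quotient is Q = [Cr³⁺]^2·[Sn²⁺]^3/[Sn⁴⁺]^3 = 5.9 × 10^-8.
At 25 °C, E = E° − (0.0592/n) log Q = 0.89 − (0.0592/6)(-7.229) = 0.890 + 0.071 = 0.961 V.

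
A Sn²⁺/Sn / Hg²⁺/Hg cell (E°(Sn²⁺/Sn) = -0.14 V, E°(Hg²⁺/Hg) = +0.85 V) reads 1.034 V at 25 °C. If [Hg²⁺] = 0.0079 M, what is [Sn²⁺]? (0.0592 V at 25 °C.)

From the Nernst equation, log Q = n(E° − E)/0.0592 = 2(0.99 − 1.034)/0.0592 = -1.486, so Q = 0.0326.
With Q = [Sn²⁺]/[Hg²⁺] and the known concentrations, [Sn²⁺] in the numerator gives [Sn²⁺] = 2.6 × 10^-4 M.

2.6 × 10^-4 M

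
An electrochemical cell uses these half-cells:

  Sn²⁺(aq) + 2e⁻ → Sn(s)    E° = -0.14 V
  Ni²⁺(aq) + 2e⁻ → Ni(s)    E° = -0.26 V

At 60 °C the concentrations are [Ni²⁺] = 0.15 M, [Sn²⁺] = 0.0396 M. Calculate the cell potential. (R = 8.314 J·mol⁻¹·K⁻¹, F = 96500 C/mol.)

0.101 V

The Sn²⁺/Sn couple has the higher reduction potential and acts as the cathode, so E°_cell = -0.14 − (-0.26) = 0.12 V.
Balancing electrons gives n = 2; the reaction quotient is Q = [Ni²⁺]/[Sn²⁺] = 3.79.
E = E° − (RT/nF) ln Q = 0.12 − (8.314×333)/(2×96500) × (1.332) = 0.120 − 0.019 = 0.101 V.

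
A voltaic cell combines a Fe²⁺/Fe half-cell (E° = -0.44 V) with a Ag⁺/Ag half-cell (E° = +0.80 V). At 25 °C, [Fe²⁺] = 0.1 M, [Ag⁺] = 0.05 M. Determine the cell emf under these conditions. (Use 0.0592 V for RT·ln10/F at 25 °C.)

1.19 V

The Ag⁺/Ag couple has the higher reduction potential and acts as the cathode, so E°_cell = +0.80 − (-0.44) = 1.24 V.
Balancing electrons gives n = 2; the reaction quotient is Q = [Fe²⁺]/[Ag⁺]^2 = 40.0.
At 25 °C, E = E° − (0.0592/n) log Q = 1.24 − (0.0592/2)(1.602) = 1.240 − 0.047 = 1.193 V.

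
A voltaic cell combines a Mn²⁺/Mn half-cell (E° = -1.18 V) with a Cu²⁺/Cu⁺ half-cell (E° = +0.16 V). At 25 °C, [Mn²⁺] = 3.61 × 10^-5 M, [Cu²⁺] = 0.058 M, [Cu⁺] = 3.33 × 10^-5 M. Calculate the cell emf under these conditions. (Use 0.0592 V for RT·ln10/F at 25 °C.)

The Cu²⁺/Cu⁺ couple has the higher reduction potential and acts as the cathode, so E°_cell = +0.16 − (-1.18) = 1.34 V.
Balancing electrons gives n = 2; the reaction quotient is Q = [Mn²⁺]·[Cu⁺]^2/[Cu²⁺]^2 = 1.19 × 10^-11.
At 25 °C, E = E° − (0.0592/n) log Q = 1.34 − (0.0592/2)(-10.924) = 1.340 + 0.323 = 1.663 V.

1.66 V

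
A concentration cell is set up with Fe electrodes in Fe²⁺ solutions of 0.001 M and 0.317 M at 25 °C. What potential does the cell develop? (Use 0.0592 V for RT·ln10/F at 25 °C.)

0.074 V

Both half-cells are Fe²⁺/Fe, so E°_cell = 0. The concentrated side is the cathode; the cell reaction moves Fe²⁺ from high to low concentration with n = 2.
Q = [Fe²⁺]_dilute/[Fe²⁺]_conc = 0.001/0.317 = 0.00315.
E = 0 − (0.0592/2) log Q = −(0.0592/2)(-2.501) = 0.0740 V.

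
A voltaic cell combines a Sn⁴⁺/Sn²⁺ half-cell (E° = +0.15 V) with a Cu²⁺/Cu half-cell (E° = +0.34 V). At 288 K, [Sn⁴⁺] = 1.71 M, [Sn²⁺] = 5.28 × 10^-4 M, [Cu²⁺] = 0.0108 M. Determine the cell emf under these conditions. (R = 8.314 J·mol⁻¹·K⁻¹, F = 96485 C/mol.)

The Cu²⁺/Cu couple has the higher reduction potential and acts as the cathode, so E°_cell = +0.34 − (+0.15) = 0.19 V.
Balancing electrons gives n = 2; the reaction quotient is Q = [Sn⁴⁺]/([Sn²⁺]·[Cu²⁺]) = 3 × 10^5.
E = E° − (RT/nF) ln Q = 0.19 − (8.314×288)/(2×96485) × (12.611) = 0.190 − 0.156 = 0.034 V.

0.034 V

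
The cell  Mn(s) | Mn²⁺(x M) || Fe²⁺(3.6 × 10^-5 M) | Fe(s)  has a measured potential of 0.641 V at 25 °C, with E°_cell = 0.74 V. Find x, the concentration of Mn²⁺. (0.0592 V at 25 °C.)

0.08 M

From the Nernst equation, log Q = n(E° − E)/0.0592 = 2(0.74 − 0.641)/0.0592 = 3.345, so Q = 2210.
With Q = [Mn²⁺]/[Fe²⁺] and the known concentrations, [Mn²⁺] in the numerator gives [Mn²⁺] = 0.08 M.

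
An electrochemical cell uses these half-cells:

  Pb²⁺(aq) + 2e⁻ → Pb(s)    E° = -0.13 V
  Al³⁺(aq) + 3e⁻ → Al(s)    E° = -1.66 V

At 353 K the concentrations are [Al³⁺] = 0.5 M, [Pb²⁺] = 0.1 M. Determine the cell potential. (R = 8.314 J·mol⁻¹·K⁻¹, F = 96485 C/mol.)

The Pb²⁺/Pb couple has the higher reduction potential and acts as the cathode, so E°_cell = -0.13 − (-1.66) = 1.53 V.
Balancing electrons gives n = 6; the reaction quotient is Q = [Al³⁺]^2/[Pb²⁺]^3 = 250.
E = E° − (RT/nF) ln Q = 1.53 − (8.314×353)/(6×96485) × (5.521) = 1.530 − 0.028 = 1.502 V.

1.50 V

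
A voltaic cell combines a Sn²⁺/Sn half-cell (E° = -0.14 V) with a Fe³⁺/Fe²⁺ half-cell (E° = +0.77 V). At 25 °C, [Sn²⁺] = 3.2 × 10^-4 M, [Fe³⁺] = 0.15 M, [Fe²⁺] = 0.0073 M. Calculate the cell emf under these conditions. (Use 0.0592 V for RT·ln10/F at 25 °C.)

The Fe³⁺/Fe²⁺ couple has the higher reduction potential and acts as the cathode, so E°_cell = +0.77 − (-0.14) = 0.91 V.
Balancing electrons gives n = 2; the reaction quotient is Q = [Sn²⁺]·[Fe²⁺]^2/[Fe³⁺]^2 = 7.58 × 10^-7.
At 25 °C, E = E° − (0.0592/n) log Q = 0.91 − (0.0592/2)(-6.120) = 0.910 + 0.181 = 1.091 V.

1.09 V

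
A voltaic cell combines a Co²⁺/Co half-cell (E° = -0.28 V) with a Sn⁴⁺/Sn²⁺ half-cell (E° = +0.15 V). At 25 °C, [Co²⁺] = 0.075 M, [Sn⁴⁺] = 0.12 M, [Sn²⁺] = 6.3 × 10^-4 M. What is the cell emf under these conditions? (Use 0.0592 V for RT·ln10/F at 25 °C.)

The Sn⁴⁺/Sn²⁺ couple has the higher reduction potential and acts as the cathode, so E°_cell = +0.15 − (-0.28) = 0.43 V.
Balancing electrons gives n = 2; the reaction quotient is Q = [Co²⁺]·[Sn²⁺]/[Sn⁴⁺] = 3.94 × 10^-4.
At 25 °C, E = E° − (0.0592/n) log Q = 0.43 − (0.0592/2)(-3.405) = 0.430 + 0.101 = 0.531 V.

0.531 V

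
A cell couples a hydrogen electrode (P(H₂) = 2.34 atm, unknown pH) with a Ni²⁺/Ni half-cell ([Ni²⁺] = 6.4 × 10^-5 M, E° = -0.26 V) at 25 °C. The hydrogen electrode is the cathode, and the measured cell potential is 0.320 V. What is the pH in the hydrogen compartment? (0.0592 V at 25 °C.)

pH = 0.90

E°_cell = 0.26 V and n = 2.
log Q = n(E° − E)/0.0592 = 2×(0.26 − 0.320)/0.0592 = -2.027.
With Q = [Ni²⁺]·P(H₂) / [H⁺]^2, solving for [H⁺] gives log[H⁺] = -0.899, so pH = 0.90.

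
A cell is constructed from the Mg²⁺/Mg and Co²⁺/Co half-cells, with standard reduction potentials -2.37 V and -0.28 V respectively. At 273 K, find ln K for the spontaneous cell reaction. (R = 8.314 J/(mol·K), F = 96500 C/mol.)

E°_cell = -0.28 − (-2.37) = 2.09 V, with n = 2 electrons transferred.
At equilibrium E = 0, so the Nernst equation gives ln K = nFE°/RT = (2)(96500)(2.09)/((8.314)(273)) = 177.72.

ln K = 177.7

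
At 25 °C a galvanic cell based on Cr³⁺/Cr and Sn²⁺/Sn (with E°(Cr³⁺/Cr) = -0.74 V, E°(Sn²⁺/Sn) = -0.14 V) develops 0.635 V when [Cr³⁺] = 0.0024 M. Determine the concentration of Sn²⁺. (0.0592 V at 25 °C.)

From the Nernst equation, log Q = n(E° − E)/0.0592 = 6(0.60 − 0.635)/0.0592 = -3.547, so Q = 2.84 × 10^-4.
With Q = [Cr³⁺]^2/[Sn²⁺]^3 and the known concentrations, [Sn²⁺]^3 in the denominator gives [Sn²⁺] = 0.27 M.

0.27 M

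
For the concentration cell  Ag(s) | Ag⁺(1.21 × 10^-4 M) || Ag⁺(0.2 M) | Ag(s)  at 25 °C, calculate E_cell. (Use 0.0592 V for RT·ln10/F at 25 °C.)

0.19 V

Both half-cells are Ag⁺/Ag, so E°_cell = 0. The concentrated side is the cathode; the cell reaction moves Ag⁺ from high to low concentration with n = 1.
Q = [Ag⁺]_dilute/[Ag⁺]_conc = 1.21 × 10^-4/0.2 = 6.05 × 10^-4.
E = 0 − (0.0592/1) log Q = −(0.0592/1)(-3.218) = 0.1905 V.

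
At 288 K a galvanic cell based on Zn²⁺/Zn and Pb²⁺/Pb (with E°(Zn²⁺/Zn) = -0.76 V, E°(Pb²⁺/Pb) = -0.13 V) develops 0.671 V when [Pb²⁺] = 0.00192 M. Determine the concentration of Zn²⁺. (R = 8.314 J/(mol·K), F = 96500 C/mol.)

From the Nernst equation, ln Q = nF(E° − E)/RT = 2×96500×(0.63 − 0.671)/(8.314×288) = -3.305, so Q = 0.0367.
With Q = [Zn²⁺]/[Pb²⁺] and the known concentrations, [Zn²⁺] in the numerator gives [Zn²⁺] = 7 × 10^-5 M.

7 × 10^-5 M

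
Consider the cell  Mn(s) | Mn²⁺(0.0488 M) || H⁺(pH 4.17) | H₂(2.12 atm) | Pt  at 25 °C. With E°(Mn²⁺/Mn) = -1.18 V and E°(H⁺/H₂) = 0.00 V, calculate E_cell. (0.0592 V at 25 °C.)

The hydrogen couple is the cathode, so E°_cell = 1.18 V; n = 2.
[H⁺] = 10^(−4.17) = 6.8 × 10^-5 M, and Q = [Mn²⁺]·P(H₂) / [H⁺]^2 = 2.26 × 10^7.
E = E° − (0.0592/2) log Q = 1.18 − (0.0592/2)(7.355) = 0.962 V.

0.96 V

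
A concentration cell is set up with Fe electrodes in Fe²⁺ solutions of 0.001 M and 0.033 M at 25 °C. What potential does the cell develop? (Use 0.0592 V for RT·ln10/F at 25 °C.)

0.045 V

Both half-cells are Fe²⁺/Fe, so E°_cell = 0. The concentrated side is the cathode; the cell reaction moves Fe²⁺ from high to low concentration with n = 2.
Q = [Fe²⁺]_dilute/[Fe²⁺]_conc = 0.001/0.033 = 0.0303.
E = 0 − (0.0592/2) log Q = −(0.0592/2)(-1.519) = 0.0450 V.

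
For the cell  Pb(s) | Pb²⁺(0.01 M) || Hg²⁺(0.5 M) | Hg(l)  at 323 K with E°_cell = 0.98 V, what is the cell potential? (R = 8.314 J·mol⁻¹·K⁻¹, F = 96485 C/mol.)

1.03 V

Balancing electrons gives n = 2; the reaction quotient is Q = [Pb²⁺]/[Hg²⁺] = 0.0200.
E = E° − (RT/nF) ln Q = 0.98 − (8.314×323)/(2×96485) × (-3.912) = 0.980 + 0.054 = 1.034 V.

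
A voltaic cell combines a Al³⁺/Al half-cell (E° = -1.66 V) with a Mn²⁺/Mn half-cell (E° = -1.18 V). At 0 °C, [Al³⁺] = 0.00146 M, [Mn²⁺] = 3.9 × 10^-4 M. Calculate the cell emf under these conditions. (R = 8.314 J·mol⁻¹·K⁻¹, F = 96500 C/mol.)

0.439 V

The Mn²⁺/Mn couple has the higher reduction potential and acts as the cathode, so E°_cell = -1.18 − (-1.66) = 0.48 V.
Balancing electrons gives n = 6; the reaction quotient is Q = [Al³⁺]^2/[Mn²⁺]^3 = 3.59 × 10^4.
E = E° − (RT/nF) ln Q = 0.48 − (8.314×273)/(6×96500) × (10.489) = 0.480 − 0.041 = 0.439 V.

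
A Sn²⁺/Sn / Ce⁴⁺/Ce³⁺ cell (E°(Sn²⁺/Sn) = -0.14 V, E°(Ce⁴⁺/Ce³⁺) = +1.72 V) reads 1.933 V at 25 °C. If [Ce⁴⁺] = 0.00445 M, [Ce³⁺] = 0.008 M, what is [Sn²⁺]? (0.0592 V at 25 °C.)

From the Nernst equation, log Q = n(E° − E)/0.0592 = 2(1.86 − 1.933)/0.0592 = -2.466, so Q = 0.00342.
With Q = [Sn²⁺]·[Ce³⁺]^2/[Ce⁴⁺]^2 and the known concentrations, [Sn²⁺] in the numerator gives [Sn²⁺] = 0.0011 M.

0.0011 M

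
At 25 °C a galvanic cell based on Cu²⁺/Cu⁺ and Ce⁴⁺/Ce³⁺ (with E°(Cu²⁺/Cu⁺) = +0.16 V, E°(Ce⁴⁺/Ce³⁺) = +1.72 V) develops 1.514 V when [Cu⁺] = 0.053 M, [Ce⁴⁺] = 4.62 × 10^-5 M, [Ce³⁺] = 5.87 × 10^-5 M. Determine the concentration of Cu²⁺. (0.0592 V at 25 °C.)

From the Nernst equation, log Q = n(E° − E)/0.0592 = 1(1.56 − 1.514)/0.0592 = 0.777, so Q = 5.98.
With Q = [Cu²⁺]·[Ce³⁺]/([Cu⁺]·[Ce⁴⁺]) and the known concentrations, [Cu²⁺] in the numerator gives [Cu²⁺] = 0.25 M.

0.25 M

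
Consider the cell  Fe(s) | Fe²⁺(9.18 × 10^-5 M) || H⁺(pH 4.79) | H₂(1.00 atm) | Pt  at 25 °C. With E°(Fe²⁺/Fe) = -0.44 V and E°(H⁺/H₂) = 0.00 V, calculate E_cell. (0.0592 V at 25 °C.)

The hydrogen couple is the cathode, so E°_cell = 0.44 V; n = 2.
[H⁺] = 10^(−4.79) = 1.6 × 10^-5 M, and Q = [Fe²⁺]·P(H₂) / [H⁺]^2 = 3.49 × 10^5.
E = E° − (0.0592/2) log Q = 0.44 − (0.0592/2)(5.543) = 0.276 V.

0.28 V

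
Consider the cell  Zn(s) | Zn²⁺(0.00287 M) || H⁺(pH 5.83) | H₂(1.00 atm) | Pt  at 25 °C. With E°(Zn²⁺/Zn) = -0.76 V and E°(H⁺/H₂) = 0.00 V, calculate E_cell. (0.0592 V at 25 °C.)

0.49 V

The hydrogen couple is the cathode, so E°_cell = 0.76 V; n = 2.
[H⁺] = 10^(−5.83) = 1.5 × 10^-6 M, and Q = [Zn²⁺]·P(H₂) / [H⁺]^2 = 1.31 × 10^9.
E = E° − (0.0592/2) log Q = 0.76 − (0.0592/2)(9.118) = 0.490 V.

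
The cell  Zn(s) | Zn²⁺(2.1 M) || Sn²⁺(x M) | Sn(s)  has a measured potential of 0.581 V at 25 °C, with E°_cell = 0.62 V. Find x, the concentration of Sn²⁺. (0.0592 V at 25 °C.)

From the Nernst equation, log Q = n(E° − E)/0.0592 = 2(0.62 − 0.581)/0.0592 = 1.318, so Q = 20.8.
With Q = [Zn²⁺]/[Sn²⁺] and the known concentrations, [Sn²⁺] in the denominator gives [Sn²⁺] = 0.1 M.

0.1 M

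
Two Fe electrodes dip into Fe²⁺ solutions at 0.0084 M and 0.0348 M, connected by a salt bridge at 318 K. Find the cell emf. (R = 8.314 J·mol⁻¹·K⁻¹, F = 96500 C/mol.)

0.019 V

Both half-cells are Fe²⁺/Fe, so E°_cell = 0. The concentrated side is the cathode; the cell reaction moves Fe²⁺ from high to low concentration with n = 2.
Q = [Fe²⁺]_dilute/[Fe²⁺]_conc = 0.0084/0.0348 = 0.241.
E = 0 − (RT/nF) ln Q = −((8.314×318)/(2×96500))(-1.421) = 0.0195 V.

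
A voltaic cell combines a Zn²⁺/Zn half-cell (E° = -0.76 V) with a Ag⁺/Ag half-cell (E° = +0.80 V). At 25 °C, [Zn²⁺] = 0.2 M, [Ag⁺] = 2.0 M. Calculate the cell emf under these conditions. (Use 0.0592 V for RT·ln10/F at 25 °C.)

The Ag⁺/Ag couple has the higher reduction potential and acts as the cathode, so E°_cell = +0.80 − (-0.76) = 1.56 V.
Balancing electrons gives n = 2; the reaction quotient is Q = [Zn²⁺]/[Ag⁺]^2 = 0.0500.
At 25 °C, E = E° − (0.0592/n) log Q = 1.56 − (0.0592/2)(-1.301) = 1.560 + 0.039 = 1.599 V.

1.60 V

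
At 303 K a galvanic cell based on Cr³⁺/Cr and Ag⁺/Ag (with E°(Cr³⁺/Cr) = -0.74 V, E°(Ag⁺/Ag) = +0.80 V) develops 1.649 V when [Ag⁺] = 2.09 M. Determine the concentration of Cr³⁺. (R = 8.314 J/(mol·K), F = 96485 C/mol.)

3.3 × 10^-5 M

From the Nernst equation, ln Q = nF(E° − E)/RT = 3×96485×(1.54 − 1.649)/(8.314×303) = -12.524, so Q = 3.64 × 10^-6.
With Q = [Cr³⁺]/[Ag⁺]^3 and the known concentrations, [Cr³⁺] in the numerator gives [Cr³⁺] = 3.3 × 10^-5 M.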